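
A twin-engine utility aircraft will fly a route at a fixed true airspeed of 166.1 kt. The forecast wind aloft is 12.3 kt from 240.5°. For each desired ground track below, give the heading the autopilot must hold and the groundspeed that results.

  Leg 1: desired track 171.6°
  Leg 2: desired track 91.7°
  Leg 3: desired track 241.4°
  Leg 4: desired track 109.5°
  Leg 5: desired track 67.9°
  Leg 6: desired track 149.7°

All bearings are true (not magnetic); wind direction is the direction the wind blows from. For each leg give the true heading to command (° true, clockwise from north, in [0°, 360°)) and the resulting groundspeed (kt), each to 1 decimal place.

Leg 1: desired track 171.6°; wind correction +4.0° → command heading 175.6°, groundspeed 161.3 kt
Leg 2: desired track 91.7°; wind correction +2.2° → command heading 93.9°, groundspeed 176.5 kt
Leg 3: desired track 241.4°; wind correction -0.1° → command heading 241.3°, groundspeed 153.8 kt
Leg 4: desired track 109.5°; wind correction +3.2° → command heading 112.7°, groundspeed 173.9 kt
Leg 5: desired track 67.9°; wind correction +0.5° → command heading 68.4°, groundspeed 178.3 kt
Leg 6: desired track 149.7°; wind correction +4.2° → command heading 153.9°, groundspeed 165.8 kt

Leg 1: heading=175.6°, groundspeed=161.3 kt
Leg 2: heading=93.9°, groundspeed=176.5 kt
Leg 3: heading=241.3°, groundspeed=153.8 kt
Leg 4: heading=112.7°, groundspeed=173.9 kt
Leg 5: heading=68.4°, groundspeed=178.3 kt
Leg 6: heading=153.9°, groundspeed=165.8 kt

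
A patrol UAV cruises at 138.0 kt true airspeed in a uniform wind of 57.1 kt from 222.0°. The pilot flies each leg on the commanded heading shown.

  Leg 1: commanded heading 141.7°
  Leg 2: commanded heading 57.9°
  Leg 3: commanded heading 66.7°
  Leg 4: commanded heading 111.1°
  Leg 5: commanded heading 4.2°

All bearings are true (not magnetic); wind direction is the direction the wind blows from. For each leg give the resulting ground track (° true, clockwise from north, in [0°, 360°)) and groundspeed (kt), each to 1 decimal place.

Leg 1: heading 141.7°; drift -23.7° → track 118.0°, groundspeed 140.2 kt
Leg 2: heading 57.9°; drift -4.6° → track 53.3°, groundspeed 193.5 kt
Leg 3: heading 66.7°; drift -7.2° → track 59.5°, groundspeed 191.4 kt
Leg 4: heading 111.1°; drift -18.6° → track 92.5°, groundspeed 167.1 kt
Leg 5: heading 4.2°; drift +10.8° → track 15.0°, groundspeed 186.4 kt

Leg 1: track=118.0°, groundspeed=140.2 kt
Leg 2: track=53.3°, groundspeed=193.5 kt
Leg 3: track=59.5°, groundspeed=191.4 kt
Leg 4: track=92.5°, groundspeed=167.1 kt
Leg 5: track=15.0°, groundspeed=186.4 kt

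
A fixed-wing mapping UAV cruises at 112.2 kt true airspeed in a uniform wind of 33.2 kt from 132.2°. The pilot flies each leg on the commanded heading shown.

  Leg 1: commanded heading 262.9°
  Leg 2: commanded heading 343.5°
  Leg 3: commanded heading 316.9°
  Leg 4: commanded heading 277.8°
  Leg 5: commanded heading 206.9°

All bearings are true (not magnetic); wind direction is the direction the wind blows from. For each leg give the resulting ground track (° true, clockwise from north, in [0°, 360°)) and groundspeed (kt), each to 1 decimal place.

Leg 1: heading 262.9°; drift +10.6° → track 273.5°, groundspeed 136.2 kt
Leg 2: heading 343.5°; drift -7.0° → track 336.5°, groundspeed 141.6 kt
Leg 3: heading 316.9°; drift -1.1° → track 315.8°, groundspeed 145.3 kt
Leg 4: heading 277.8°; drift +7.7° → track 285.5°, groundspeed 140.8 kt
Leg 5: heading 206.9°; drift +17.2° → track 224.1°, groundspeed 108.3 kt

Leg 1: track=273.5°, groundspeed=136.2 kt
Leg 2: track=336.5°, groundspeed=141.6 kt
Leg 3: track=315.8°, groundspeed=145.3 kt
Leg 4: track=285.5°, groundspeed=140.8 kt
Leg 5: track=224.1°, groundspeed=108.3 kt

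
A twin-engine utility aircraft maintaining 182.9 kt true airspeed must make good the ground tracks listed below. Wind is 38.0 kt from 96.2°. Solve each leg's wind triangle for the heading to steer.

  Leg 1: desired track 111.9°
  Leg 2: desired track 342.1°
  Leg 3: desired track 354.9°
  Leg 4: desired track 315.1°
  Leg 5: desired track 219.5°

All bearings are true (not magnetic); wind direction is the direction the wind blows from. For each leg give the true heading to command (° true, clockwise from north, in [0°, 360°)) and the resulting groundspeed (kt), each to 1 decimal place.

Leg 1: heading=108.7°, groundspeed=146.0 kt
Leg 2: heading=353.0°, groundspeed=195.1 kt
Leg 3: heading=6.7°, groundspeed=186.5 kt
Leg 4: heading=322.6°, groundspeed=210.9 kt
Leg 5: heading=209.5°, groundspeed=201.0 kt

Leg 1: desired track 111.9°; wind correction -3.2° → command heading 108.7°, groundspeed 146.0 kt
Leg 2: desired track 342.1°; wind correction +10.9° → command heading 353.0°, groundspeed 195.1 kt
Leg 3: desired track 354.9°; wind correction +11.8° → command heading 6.7°, groundspeed 186.5 kt
Leg 4: desired track 315.1°; wind correction +7.5° → command heading 322.6°, groundspeed 210.9 kt
Leg 5: desired track 219.5°; wind correction -10.0° → command heading 209.5°, groundspeed 201.0 kt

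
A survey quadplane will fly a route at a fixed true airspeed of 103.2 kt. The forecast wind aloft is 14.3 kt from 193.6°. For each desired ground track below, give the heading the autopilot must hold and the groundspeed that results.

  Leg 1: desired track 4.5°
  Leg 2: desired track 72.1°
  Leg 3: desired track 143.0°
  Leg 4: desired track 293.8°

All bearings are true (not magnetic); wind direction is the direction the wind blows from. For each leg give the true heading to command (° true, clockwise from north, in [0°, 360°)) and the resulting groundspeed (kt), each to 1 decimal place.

Leg 1: desired track 4.5°; wind correction -1.3° → command heading 3.2°, groundspeed 117.3 kt
Leg 2: desired track 72.1°; wind correction +6.8° → command heading 78.9°, groundspeed 109.9 kt
Leg 3: desired track 143.0°; wind correction +6.1° → command heading 149.1°, groundspeed 93.5 kt
Leg 4: desired track 293.8°; wind correction -7.8° → command heading 286.0°, groundspeed 104.8 kt

Leg 1: heading=3.2°, groundspeed=117.3 kt
Leg 2: heading=78.9°, groundspeed=109.9 kt
Leg 3: heading=149.1°, groundspeed=93.5 kt
Leg 4: heading=286.0°, groundspeed=104.8 kt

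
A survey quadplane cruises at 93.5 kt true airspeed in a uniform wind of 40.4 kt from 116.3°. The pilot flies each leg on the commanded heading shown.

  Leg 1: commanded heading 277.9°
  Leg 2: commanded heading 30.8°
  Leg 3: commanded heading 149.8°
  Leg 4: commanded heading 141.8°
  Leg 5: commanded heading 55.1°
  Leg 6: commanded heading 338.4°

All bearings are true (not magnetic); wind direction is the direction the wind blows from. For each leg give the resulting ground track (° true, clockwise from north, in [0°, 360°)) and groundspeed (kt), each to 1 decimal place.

Leg 1: heading 277.9°; drift +5.5° → track 283.4°, groundspeed 132.4 kt
Leg 2: heading 30.8°; drift -24.0° → track 6.8°, groundspeed 98.9 kt
Leg 3: heading 149.8°; drift +20.4° → track 170.2°, groundspeed 63.8 kt
Leg 4: heading 141.8°; drift +17.0° → track 158.8°, groundspeed 59.6 kt
Leg 5: heading 55.1°; drift -25.6° → track 29.5°, groundspeed 82.1 kt
Leg 6: heading 338.4°; drift -12.4° → track 326.0°, groundspeed 126.4 kt

Leg 1: track=283.4°, groundspeed=132.4 kt
Leg 2: track=6.8°, groundspeed=98.9 kt
Leg 3: track=170.2°, groundspeed=63.8 kt
Leg 4: track=158.8°, groundspeed=59.6 kt
Leg 5: track=29.5°, groundspeed=82.1 kt
Leg 6: track=326.0°, groundspeed=126.4 kt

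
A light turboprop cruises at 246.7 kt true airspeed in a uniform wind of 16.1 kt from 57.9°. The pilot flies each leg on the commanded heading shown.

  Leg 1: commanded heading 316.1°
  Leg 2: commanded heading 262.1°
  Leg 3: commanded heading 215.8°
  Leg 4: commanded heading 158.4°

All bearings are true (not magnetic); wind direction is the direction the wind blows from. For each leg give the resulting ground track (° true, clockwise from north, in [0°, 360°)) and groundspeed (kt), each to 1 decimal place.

Leg 1: heading 316.1°; drift -3.6° → track 312.5°, groundspeed 250.5 kt
Leg 2: heading 262.1°; drift -1.4° → track 260.7°, groundspeed 261.5 kt
Leg 3: heading 215.8°; drift +1.3° → track 217.1°, groundspeed 261.7 kt
Leg 4: heading 158.4°; drift +3.6° → track 162.0°, groundspeed 250.1 kt

Leg 1: track=312.5°, groundspeed=250.5 kt
Leg 2: track=260.7°, groundspeed=261.5 kt
Leg 3: track=217.1°, groundspeed=261.7 kt
Leg 4: track=162.0°, groundspeed=250.1 kt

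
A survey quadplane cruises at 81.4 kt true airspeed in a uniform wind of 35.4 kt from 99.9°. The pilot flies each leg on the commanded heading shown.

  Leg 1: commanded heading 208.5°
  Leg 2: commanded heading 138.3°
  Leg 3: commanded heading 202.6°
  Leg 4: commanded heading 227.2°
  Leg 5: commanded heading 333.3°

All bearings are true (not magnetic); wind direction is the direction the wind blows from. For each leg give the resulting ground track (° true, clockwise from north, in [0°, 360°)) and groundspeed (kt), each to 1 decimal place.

Leg 1: track=228.4°, groundspeed=98.6 kt
Leg 2: track=160.6°, groundspeed=58.0 kt
Leg 3: track=223.8°, groundspeed=95.6 kt
Leg 4: track=242.5°, groundspeed=106.6 kt
Leg 5: track=317.8°, groundspeed=106.4 kt

Leg 1: heading 208.5°; drift +19.9° → track 228.4°, groundspeed 98.6 kt
Leg 2: heading 138.3°; drift +22.3° → track 160.6°, groundspeed 58.0 kt
Leg 3: heading 202.6°; drift +21.2° → track 223.8°, groundspeed 95.6 kt
Leg 4: heading 227.2°; drift +15.3° → track 242.5°, groundspeed 106.6 kt
Leg 5: heading 333.3°; drift -15.5° → track 317.8°, groundspeed 106.4 kt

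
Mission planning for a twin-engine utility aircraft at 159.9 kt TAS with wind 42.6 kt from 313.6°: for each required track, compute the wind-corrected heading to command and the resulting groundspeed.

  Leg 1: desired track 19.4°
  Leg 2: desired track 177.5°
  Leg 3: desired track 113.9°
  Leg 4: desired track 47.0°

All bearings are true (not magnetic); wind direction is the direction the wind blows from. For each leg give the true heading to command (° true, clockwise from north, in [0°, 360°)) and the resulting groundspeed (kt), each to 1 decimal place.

Leg 1: desired track 19.4°; wind correction -14.1° → command heading 5.3°, groundspeed 137.6 kt
Leg 2: desired track 177.5°; wind correction +10.6° → command heading 188.1°, groundspeed 187.8 kt
Leg 3: desired track 113.9°; wind correction -5.2° → command heading 108.7°, groundspeed 199.4 kt
Leg 4: desired track 47.0°; wind correction -15.4° → command heading 31.6°, groundspeed 156.7 kt

Leg 1: heading=5.3°, groundspeed=137.6 kt
Leg 2: heading=188.1°, groundspeed=187.8 kt
Leg 3: heading=108.7°, groundspeed=199.4 kt
Leg 4: heading=31.6°, groundspeed=156.7 kt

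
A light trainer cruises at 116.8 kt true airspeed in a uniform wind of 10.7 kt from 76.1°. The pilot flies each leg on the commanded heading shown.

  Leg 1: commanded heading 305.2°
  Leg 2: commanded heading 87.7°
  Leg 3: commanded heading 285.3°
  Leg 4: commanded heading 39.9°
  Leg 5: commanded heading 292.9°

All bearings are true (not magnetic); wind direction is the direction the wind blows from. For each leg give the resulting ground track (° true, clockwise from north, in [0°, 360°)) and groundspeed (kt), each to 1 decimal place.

Leg 1: heading 305.2°; drift -3.7° → track 301.5°, groundspeed 124.1 kt
Leg 2: heading 87.7°; drift +1.2° → track 88.9°, groundspeed 106.3 kt
Leg 3: heading 285.3°; drift -2.4° → track 282.9°, groundspeed 126.2 kt
Leg 4: heading 39.9°; drift -3.3° → track 36.6°, groundspeed 108.3 kt
Leg 5: heading 292.9°; drift -2.9° → track 290.0°, groundspeed 125.5 kt

Leg 1: track=301.5°, groundspeed=124.1 kt
Leg 2: track=88.9°, groundspeed=106.3 kt
Leg 3: track=282.9°, groundspeed=126.2 kt
Leg 4: track=36.6°, groundspeed=108.3 kt
Leg 5: track=290.0°, groundspeed=125.5 kt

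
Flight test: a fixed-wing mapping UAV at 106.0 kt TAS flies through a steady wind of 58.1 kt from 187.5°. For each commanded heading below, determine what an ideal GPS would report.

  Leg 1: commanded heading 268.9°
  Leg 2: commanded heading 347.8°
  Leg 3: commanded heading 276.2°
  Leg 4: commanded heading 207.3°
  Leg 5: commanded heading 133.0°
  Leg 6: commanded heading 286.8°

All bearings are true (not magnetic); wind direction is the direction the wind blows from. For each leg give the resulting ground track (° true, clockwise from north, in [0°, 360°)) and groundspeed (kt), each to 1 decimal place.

Leg 1: track=299.5°, groundspeed=113.0 kt
Leg 2: track=354.7°, groundspeed=161.9 kt
Leg 3: track=305.2°, groundspeed=119.7 kt
Leg 4: track=228.3°, groundspeed=55.0 kt
Leg 5: track=99.8°, groundspeed=86.4 kt
Leg 6: track=313.2°, groundspeed=128.8 kt

Leg 1: heading 268.9°; drift +30.6° → track 299.5°, groundspeed 113.0 kt
Leg 2: heading 347.8°; drift +6.9° → track 354.7°, groundspeed 161.9 kt
Leg 3: heading 276.2°; drift +29.0° → track 305.2°, groundspeed 119.7 kt
Leg 4: heading 207.3°; drift +21.0° → track 228.3°, groundspeed 55.0 kt
Leg 5: heading 133.0°; drift -33.2° → track 99.8°, groundspeed 86.4 kt
Leg 6: heading 286.8°; drift +26.4° → track 313.2°, groundspeed 128.8 kt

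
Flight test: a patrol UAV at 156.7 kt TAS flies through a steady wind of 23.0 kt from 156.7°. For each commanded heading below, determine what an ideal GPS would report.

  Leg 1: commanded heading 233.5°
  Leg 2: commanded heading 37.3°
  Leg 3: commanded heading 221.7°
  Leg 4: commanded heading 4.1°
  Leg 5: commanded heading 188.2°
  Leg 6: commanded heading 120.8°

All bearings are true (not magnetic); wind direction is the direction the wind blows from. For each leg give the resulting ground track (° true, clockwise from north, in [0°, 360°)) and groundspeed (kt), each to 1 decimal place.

Leg 1: track=241.9°, groundspeed=153.1 kt
Leg 2: track=30.5°, groundspeed=169.2 kt
Leg 3: track=229.8°, groundspeed=148.5 kt
Leg 4: track=0.7°, groundspeed=177.4 kt
Leg 5: track=193.2°, groundspeed=137.6 kt
Leg 6: track=115.2°, groundspeed=138.7 kt

Leg 1: heading 233.5°; drift +8.4° → track 241.9°, groundspeed 153.1 kt
Leg 2: heading 37.3°; drift -6.8° → track 30.5°, groundspeed 169.2 kt
Leg 3: heading 221.7°; drift +8.1° → track 229.8°, groundspeed 148.5 kt
Leg 4: heading 4.1°; drift -3.4° → track 0.7°, groundspeed 177.4 kt
Leg 5: heading 188.2°; drift +5.0° → track 193.2°, groundspeed 137.6 kt
Leg 6: heading 120.8°; drift -5.6° → track 115.2°, groundspeed 138.7 kt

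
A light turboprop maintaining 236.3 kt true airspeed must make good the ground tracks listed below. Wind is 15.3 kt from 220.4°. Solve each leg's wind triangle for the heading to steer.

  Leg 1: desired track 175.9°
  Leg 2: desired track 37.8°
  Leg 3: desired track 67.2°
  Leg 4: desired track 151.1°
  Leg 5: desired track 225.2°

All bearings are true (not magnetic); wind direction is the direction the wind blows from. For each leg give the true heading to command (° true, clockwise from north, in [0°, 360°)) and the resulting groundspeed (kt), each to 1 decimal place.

Leg 1: desired track 175.9°; wind correction +2.6° → command heading 178.5°, groundspeed 225.1 kt
Leg 2: desired track 37.8°; wind correction -0.2° → command heading 37.6°, groundspeed 251.6 kt
Leg 3: desired track 67.2°; wind correction +1.7° → command heading 68.9°, groundspeed 249.9 kt
Leg 4: desired track 151.1°; wind correction +3.5° → command heading 154.6°, groundspeed 230.5 kt
Leg 5: desired track 225.2°; wind correction -0.3° → command heading 224.9°, groundspeed 221.1 kt

Leg 1: heading=178.5°, groundspeed=225.1 kt
Leg 2: heading=37.6°, groundspeed=251.6 kt
Leg 3: heading=68.9°, groundspeed=249.9 kt
Leg 4: heading=154.6°, groundspeed=230.5 kt
Leg 5: heading=224.9°, groundspeed=221.1 kt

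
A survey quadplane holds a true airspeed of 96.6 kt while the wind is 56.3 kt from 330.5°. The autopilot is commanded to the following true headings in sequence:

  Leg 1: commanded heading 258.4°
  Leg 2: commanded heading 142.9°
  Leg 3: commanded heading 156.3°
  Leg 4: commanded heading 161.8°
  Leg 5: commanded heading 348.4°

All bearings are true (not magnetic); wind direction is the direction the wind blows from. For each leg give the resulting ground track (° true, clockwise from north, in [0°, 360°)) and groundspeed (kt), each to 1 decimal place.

Leg 1: track=224.4°, groundspeed=95.7 kt
Leg 2: track=145.7°, groundspeed=152.6 kt
Leg 3: track=154.2°, groundspeed=152.7 kt
Leg 4: track=157.6°, groundspeed=152.2 kt
Leg 5: track=10.3°, groundspeed=46.4 kt

Leg 1: heading 258.4°; drift -34.0° → track 224.4°, groundspeed 95.7 kt
Leg 2: heading 142.9°; drift +2.8° → track 145.7°, groundspeed 152.6 kt
Leg 3: heading 156.3°; drift -2.1° → track 154.2°, groundspeed 152.7 kt
Leg 4: heading 161.8°; drift -4.2° → track 157.6°, groundspeed 152.2 kt
Leg 5: heading 348.4°; drift +21.9° → track 10.3°, groundspeed 46.4 kt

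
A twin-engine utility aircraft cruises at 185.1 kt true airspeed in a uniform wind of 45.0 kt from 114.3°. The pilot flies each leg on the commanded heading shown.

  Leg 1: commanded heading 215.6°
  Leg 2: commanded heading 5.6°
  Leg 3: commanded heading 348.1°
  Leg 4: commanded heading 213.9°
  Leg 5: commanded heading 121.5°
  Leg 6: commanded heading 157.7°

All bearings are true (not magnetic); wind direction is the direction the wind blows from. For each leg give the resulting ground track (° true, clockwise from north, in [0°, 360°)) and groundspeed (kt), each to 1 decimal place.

Leg 1: heading 215.6°; drift +12.8° → track 228.4°, groundspeed 198.9 kt
Leg 2: heading 5.6°; drift -12.1° → track 353.5°, groundspeed 204.0 kt
Leg 3: heading 348.1°; drift -9.7° → track 338.4°, groundspeed 214.8 kt
Leg 4: heading 213.9°; drift +13.0° → track 226.9°, groundspeed 197.6 kt
Leg 5: heading 121.5°; drift +2.3° → track 123.8°, groundspeed 140.6 kt
Leg 6: heading 157.7°; drift +11.5° → track 169.2°, groundspeed 155.5 kt

Leg 1: track=228.4°, groundspeed=198.9 kt
Leg 2: track=353.5°, groundspeed=204.0 kt
Leg 3: track=338.4°, groundspeed=214.8 kt
Leg 4: track=226.9°, groundspeed=197.6 kt
Leg 5: track=123.8°, groundspeed=140.6 kt
Leg 6: track=169.2°, groundspeed=155.5 kt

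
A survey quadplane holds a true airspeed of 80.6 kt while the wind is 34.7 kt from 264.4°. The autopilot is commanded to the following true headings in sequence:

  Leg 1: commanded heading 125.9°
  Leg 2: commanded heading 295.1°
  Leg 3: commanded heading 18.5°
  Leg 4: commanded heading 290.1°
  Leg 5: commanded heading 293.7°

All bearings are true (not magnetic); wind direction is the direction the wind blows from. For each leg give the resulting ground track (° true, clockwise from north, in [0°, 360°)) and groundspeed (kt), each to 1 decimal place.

Leg 1: track=113.7°, groundspeed=109.0 kt
Leg 2: track=314.3°, groundspeed=53.8 kt
Leg 3: track=37.0°, groundspeed=99.9 kt
Leg 4: track=307.1°, groundspeed=51.6 kt
Leg 5: track=312.3°, groundspeed=53.1 kt

Leg 1: heading 125.9°; drift -12.2° → track 113.7°, groundspeed 109.0 kt
Leg 2: heading 295.1°; drift +19.2° → track 314.3°, groundspeed 53.8 kt
Leg 3: heading 18.5°; drift +18.5° → track 37.0°, groundspeed 99.9 kt
Leg 4: heading 290.1°; drift +17.0° → track 307.1°, groundspeed 51.6 kt
Leg 5: heading 293.7°; drift +18.6° → track 312.3°, groundspeed 53.1 kt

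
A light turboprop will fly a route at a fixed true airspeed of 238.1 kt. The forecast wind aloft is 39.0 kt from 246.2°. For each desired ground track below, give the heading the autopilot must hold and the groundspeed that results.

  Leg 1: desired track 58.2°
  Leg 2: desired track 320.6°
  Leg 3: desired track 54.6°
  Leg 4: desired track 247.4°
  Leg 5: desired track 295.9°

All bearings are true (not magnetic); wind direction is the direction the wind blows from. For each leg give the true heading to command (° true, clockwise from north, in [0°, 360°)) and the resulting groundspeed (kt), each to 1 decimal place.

Leg 1: heading=56.9°, groundspeed=276.7 kt
Leg 2: heading=311.5°, groundspeed=224.6 kt
Leg 3: heading=52.7°, groundspeed=276.2 kt
Leg 4: heading=247.2°, groundspeed=199.1 kt
Leg 5: heading=288.7°, groundspeed=211.0 kt

Leg 1: desired track 58.2°; wind correction -1.3° → command heading 56.9°, groundspeed 276.7 kt
Leg 2: desired track 320.6°; wind correction -9.1° → command heading 311.5°, groundspeed 224.6 kt
Leg 3: desired track 54.6°; wind correction -1.9° → command heading 52.7°, groundspeed 276.2 kt
Leg 4: desired track 247.4°; wind correction -0.2° → command heading 247.2°, groundspeed 199.1 kt
Leg 5: desired track 295.9°; wind correction -7.2° → command heading 288.7°, groundspeed 211.0 kt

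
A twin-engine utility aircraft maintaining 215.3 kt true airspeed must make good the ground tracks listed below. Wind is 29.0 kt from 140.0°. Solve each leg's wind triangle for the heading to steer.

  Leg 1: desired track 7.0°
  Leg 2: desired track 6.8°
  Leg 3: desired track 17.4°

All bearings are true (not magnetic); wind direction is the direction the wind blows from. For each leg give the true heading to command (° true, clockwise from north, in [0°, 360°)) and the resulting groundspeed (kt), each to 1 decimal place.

Leg 1: heading=12.7°, groundspeed=234.0 kt
Leg 2: heading=12.4°, groundspeed=234.1 kt
Leg 3: heading=23.9°, groundspeed=229.5 kt

Leg 1: desired track 7.0°; wind correction +5.7° → command heading 12.7°, groundspeed 234.0 kt
Leg 2: desired track 6.8°; wind correction +5.6° → command heading 12.4°, groundspeed 234.1 kt
Leg 3: desired track 17.4°; wind correction +6.5° → command heading 23.9°, groundspeed 229.5 kt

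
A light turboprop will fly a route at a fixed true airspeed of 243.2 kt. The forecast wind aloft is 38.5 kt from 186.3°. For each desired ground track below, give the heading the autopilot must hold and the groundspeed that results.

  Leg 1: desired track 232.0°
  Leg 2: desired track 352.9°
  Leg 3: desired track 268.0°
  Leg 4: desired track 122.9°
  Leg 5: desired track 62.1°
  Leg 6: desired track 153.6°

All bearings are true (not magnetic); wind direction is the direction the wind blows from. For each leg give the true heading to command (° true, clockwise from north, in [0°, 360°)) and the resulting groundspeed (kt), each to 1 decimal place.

Leg 1: heading=225.5°, groundspeed=214.7 kt
Leg 2: heading=350.8°, groundspeed=280.5 kt
Leg 3: heading=259.0°, groundspeed=234.6 kt
Leg 4: heading=131.0°, groundspeed=223.5 kt
Leg 5: heading=69.6°, groundspeed=262.7 kt
Leg 6: heading=158.5°, groundspeed=209.9 kt

Leg 1: desired track 232.0°; wind correction -6.5° → command heading 225.5°, groundspeed 214.7 kt
Leg 2: desired track 352.9°; wind correction -2.1° → command heading 350.8°, groundspeed 280.5 kt
Leg 3: desired track 268.0°; wind correction -9.0° → command heading 259.0°, groundspeed 234.6 kt
Leg 4: desired track 122.9°; wind correction +8.1° → command heading 131.0°, groundspeed 223.5 kt
Leg 5: desired track 62.1°; wind correction +7.5° → command heading 69.6°, groundspeed 262.7 kt
Leg 6: desired track 153.6°; wind correction +4.9° → command heading 158.5°, groundspeed 209.9 kt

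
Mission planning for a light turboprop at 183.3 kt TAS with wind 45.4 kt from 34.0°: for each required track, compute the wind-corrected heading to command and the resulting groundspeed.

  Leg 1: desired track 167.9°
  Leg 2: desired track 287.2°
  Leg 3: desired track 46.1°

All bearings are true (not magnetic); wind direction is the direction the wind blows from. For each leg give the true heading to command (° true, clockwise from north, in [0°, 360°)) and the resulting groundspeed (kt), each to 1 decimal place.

Leg 1: desired track 167.9°; wind correction -10.3° → command heading 157.6°, groundspeed 211.8 kt
Leg 2: desired track 287.2°; wind correction +13.7° → command heading 300.9°, groundspeed 191.2 kt
Leg 3: desired track 46.1°; wind correction -3.0° → command heading 43.1°, groundspeed 138.7 kt

Leg 1: heading=157.6°, groundspeed=211.8 kt
Leg 2: heading=300.9°, groundspeed=191.2 kt
Leg 3: heading=43.1°, groundspeed=138.7 kt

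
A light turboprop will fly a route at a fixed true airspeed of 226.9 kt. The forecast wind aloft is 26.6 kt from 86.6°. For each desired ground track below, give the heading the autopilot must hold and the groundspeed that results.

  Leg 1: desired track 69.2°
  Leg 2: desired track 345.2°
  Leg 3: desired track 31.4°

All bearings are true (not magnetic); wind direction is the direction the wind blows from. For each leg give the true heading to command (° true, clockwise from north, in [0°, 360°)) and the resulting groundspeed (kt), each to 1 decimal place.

Leg 1: desired track 69.2°; wind correction +2.0° → command heading 71.2°, groundspeed 201.4 kt
Leg 2: desired track 345.2°; wind correction +6.6° → command heading 351.8°, groundspeed 230.7 kt
Leg 3: desired track 31.4°; wind correction +5.5° → command heading 36.9°, groundspeed 210.7 kt

Leg 1: heading=71.2°, groundspeed=201.4 kt
Leg 2: heading=351.8°, groundspeed=230.7 kt
Leg 3: heading=36.9°, groundspeed=210.7 kt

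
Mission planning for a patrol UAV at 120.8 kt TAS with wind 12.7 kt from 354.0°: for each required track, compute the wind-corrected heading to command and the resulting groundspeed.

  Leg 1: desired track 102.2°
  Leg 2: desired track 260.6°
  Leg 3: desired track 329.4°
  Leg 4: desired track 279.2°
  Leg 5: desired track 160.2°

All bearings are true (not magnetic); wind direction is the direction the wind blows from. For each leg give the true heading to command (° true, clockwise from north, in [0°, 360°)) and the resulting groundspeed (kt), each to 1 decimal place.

Leg 1: heading=96.5°, groundspeed=124.2 kt
Leg 2: heading=266.6°, groundspeed=120.9 kt
Leg 3: heading=331.9°, groundspeed=109.1 kt
Leg 4: heading=285.0°, groundspeed=116.8 kt
Leg 5: heading=158.8°, groundspeed=133.1 kt

Leg 1: desired track 102.2°; wind correction -5.7° → command heading 96.5°, groundspeed 124.2 kt
Leg 2: desired track 260.6°; wind correction +6.0° → command heading 266.6°, groundspeed 120.9 kt
Leg 3: desired track 329.4°; wind correction +2.5° → command heading 331.9°, groundspeed 109.1 kt
Leg 4: desired track 279.2°; wind correction +5.8° → command heading 285.0°, groundspeed 116.8 kt
Leg 5: desired track 160.2°; wind correction -1.4° → command heading 158.8°, groundspeed 133.1 kt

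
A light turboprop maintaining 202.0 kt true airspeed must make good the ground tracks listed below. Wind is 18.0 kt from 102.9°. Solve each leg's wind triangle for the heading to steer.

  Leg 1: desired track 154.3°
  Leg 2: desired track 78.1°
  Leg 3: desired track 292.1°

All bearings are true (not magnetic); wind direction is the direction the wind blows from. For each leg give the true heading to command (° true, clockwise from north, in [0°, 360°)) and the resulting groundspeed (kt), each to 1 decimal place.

Leg 1: heading=150.3°, groundspeed=190.3 kt
Leg 2: heading=80.2°, groundspeed=185.5 kt
Leg 3: heading=292.9°, groundspeed=219.7 kt

Leg 1: desired track 154.3°; wind correction -4.0° → command heading 150.3°, groundspeed 190.3 kt
Leg 2: desired track 78.1°; wind correction +2.1° → command heading 80.2°, groundspeed 185.5 kt
Leg 3: desired track 292.1°; wind correction +0.8° → command heading 292.9°, groundspeed 219.7 kt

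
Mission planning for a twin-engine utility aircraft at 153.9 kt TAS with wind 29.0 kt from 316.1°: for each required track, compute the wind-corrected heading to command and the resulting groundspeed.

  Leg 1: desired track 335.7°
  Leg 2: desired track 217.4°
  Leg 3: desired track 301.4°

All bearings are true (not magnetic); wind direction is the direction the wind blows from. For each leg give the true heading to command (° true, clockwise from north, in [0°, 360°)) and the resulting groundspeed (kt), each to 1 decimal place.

Leg 1: desired track 335.7°; wind correction -3.6° → command heading 332.1°, groundspeed 126.3 kt
Leg 2: desired track 217.4°; wind correction +10.7° → command heading 228.1°, groundspeed 155.6 kt
Leg 3: desired track 301.4°; wind correction +2.7° → command heading 304.1°, groundspeed 125.7 kt

Leg 1: heading=332.1°, groundspeed=126.3 kt
Leg 2: heading=228.1°, groundspeed=155.6 kt
Leg 3: heading=304.1°, groundspeed=125.7 kt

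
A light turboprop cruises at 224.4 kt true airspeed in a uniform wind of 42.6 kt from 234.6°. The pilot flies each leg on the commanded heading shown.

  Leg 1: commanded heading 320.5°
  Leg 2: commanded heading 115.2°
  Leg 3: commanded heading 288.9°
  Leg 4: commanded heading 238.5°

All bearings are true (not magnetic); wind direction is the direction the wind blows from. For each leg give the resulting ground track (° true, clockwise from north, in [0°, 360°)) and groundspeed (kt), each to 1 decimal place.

Leg 1: heading 320.5°; drift +10.9° → track 331.4°, groundspeed 225.4 kt
Leg 2: heading 115.2°; drift -8.6° → track 106.6°, groundspeed 248.1 kt
Leg 3: heading 288.9°; drift +9.8° → track 298.7°, groundspeed 202.5 kt
Leg 4: heading 238.5°; drift +0.9° → track 239.4°, groundspeed 181.9 kt

Leg 1: track=331.4°, groundspeed=225.4 kt
Leg 2: track=106.6°, groundspeed=248.1 kt
Leg 3: track=298.7°, groundspeed=202.5 kt
Leg 4: track=239.4°, groundspeed=181.9 kt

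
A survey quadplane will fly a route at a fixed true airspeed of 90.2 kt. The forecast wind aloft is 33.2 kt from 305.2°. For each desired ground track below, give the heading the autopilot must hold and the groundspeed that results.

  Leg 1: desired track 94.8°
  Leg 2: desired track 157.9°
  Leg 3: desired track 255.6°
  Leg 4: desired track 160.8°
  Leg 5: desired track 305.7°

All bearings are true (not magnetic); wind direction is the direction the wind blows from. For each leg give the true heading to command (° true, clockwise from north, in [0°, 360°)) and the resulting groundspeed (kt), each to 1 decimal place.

Leg 1: heading=84.1°, groundspeed=117.3 kt
Leg 2: heading=169.4°, groundspeed=116.3 kt
Leg 3: heading=271.9°, groundspeed=65.1 kt
Leg 4: heading=173.2°, groundspeed=115.1 kt
Leg 5: heading=305.5°, groundspeed=57.0 kt

Leg 1: desired track 94.8°; wind correction -10.7° → command heading 84.1°, groundspeed 117.3 kt
Leg 2: desired track 157.9°; wind correction +11.5° → command heading 169.4°, groundspeed 116.3 kt
Leg 3: desired track 255.6°; wind correction +16.3° → command heading 271.9°, groundspeed 65.1 kt
Leg 4: desired track 160.8°; wind correction +12.4° → command heading 173.2°, groundspeed 115.1 kt
Leg 5: desired track 305.7°; wind correction -0.2° → command heading 305.5°, groundspeed 57.0 kt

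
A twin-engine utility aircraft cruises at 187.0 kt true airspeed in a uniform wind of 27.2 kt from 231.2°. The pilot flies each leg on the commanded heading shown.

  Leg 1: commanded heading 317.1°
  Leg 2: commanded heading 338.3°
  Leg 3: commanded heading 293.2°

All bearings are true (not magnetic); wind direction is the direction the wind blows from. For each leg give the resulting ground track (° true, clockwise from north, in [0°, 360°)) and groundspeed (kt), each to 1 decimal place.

Leg 1: heading 317.1°; drift +8.3° → track 325.4°, groundspeed 187.0 kt
Leg 2: heading 338.3°; drift +7.6° → track 345.9°, groundspeed 196.7 kt
Leg 3: heading 293.2°; drift +7.8° → track 301.0°, groundspeed 175.9 kt

Leg 1: track=325.4°, groundspeed=187.0 kt
Leg 2: track=345.9°, groundspeed=196.7 kt
Leg 3: track=301.0°, groundspeed=175.9 kt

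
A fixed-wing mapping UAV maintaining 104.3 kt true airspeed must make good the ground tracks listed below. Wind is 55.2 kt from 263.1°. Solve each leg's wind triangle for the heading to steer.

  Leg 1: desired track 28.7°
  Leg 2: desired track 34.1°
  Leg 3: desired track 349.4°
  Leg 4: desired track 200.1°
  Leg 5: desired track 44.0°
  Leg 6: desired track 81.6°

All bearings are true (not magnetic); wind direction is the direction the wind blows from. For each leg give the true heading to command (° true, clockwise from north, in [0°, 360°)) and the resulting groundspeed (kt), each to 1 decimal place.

Leg 1: heading=3.2°, groundspeed=126.3 kt
Leg 2: heading=10.6°, groundspeed=131.8 kt
Leg 3: heading=317.5°, groundspeed=85.0 kt
Leg 4: heading=228.2°, groundspeed=66.9 kt
Leg 5: heading=24.5°, groundspeed=141.2 kt
Leg 6: heading=80.8°, groundspeed=159.5 kt

Leg 1: desired track 28.7°; wind correction -25.5° → command heading 3.2°, groundspeed 126.3 kt
Leg 2: desired track 34.1°; wind correction -23.5° → command heading 10.6°, groundspeed 131.8 kt
Leg 3: desired track 349.4°; wind correction -31.9° → command heading 317.5°, groundspeed 85.0 kt
Leg 4: desired track 200.1°; wind correction +28.1° → command heading 228.2°, groundspeed 66.9 kt
Leg 5: desired track 44.0°; wind correction -19.5° → command heading 24.5°, groundspeed 141.2 kt
Leg 6: desired track 81.6°; wind correction -0.8° → command heading 80.8°, groundspeed 159.5 kt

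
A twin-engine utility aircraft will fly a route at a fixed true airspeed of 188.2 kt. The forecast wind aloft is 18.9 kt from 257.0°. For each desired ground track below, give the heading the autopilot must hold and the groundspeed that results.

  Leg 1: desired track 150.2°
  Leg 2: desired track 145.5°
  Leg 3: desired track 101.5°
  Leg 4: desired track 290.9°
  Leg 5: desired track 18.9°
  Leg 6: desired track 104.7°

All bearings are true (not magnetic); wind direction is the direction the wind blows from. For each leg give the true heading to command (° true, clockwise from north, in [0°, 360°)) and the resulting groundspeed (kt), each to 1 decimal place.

Leg 1: heading=155.7°, groundspeed=192.8 kt
Leg 2: heading=150.9°, groundspeed=194.3 kt
Leg 3: heading=103.9°, groundspeed=205.2 kt
Leg 4: heading=287.7°, groundspeed=172.2 kt
Leg 5: heading=14.0°, groundspeed=197.5 kt
Leg 6: heading=107.4°, groundspeed=204.7 kt

Leg 1: desired track 150.2°; wind correction +5.5° → command heading 155.7°, groundspeed 192.8 kt
Leg 2: desired track 145.5°; wind correction +5.4° → command heading 150.9°, groundspeed 194.3 kt
Leg 3: desired track 101.5°; wind correction +2.4° → command heading 103.9°, groundspeed 205.2 kt
Leg 4: desired track 290.9°; wind correction -3.2° → command heading 287.7°, groundspeed 172.2 kt
Leg 5: desired track 18.9°; wind correction -4.9° → command heading 14.0°, groundspeed 197.5 kt
Leg 6: desired track 104.7°; wind correction +2.7° → command heading 107.4°, groundspeed 204.7 kt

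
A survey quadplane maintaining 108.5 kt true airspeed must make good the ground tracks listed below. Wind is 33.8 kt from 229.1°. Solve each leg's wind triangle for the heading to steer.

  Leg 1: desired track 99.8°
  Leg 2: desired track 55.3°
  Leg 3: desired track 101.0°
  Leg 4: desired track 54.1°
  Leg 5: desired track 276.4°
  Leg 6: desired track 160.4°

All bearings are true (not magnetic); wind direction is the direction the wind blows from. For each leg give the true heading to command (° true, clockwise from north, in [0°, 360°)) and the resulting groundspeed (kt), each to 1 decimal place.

Leg 1: heading=113.7°, groundspeed=126.7 kt
Leg 2: heading=57.2°, groundspeed=142.0 kt
Leg 3: heading=115.2°, groundspeed=126.0 kt
Leg 4: heading=55.7°, groundspeed=142.1 kt
Leg 5: heading=263.2°, groundspeed=82.7 kt
Leg 6: heading=177.3°, groundspeed=91.6 kt

Leg 1: desired track 99.8°; wind correction +13.9° → command heading 113.7°, groundspeed 126.7 kt
Leg 2: desired track 55.3°; wind correction +1.9° → command heading 57.2°, groundspeed 142.0 kt
Leg 3: desired track 101.0°; wind correction +14.2° → command heading 115.2°, groundspeed 126.0 kt
Leg 4: desired track 54.1°; wind correction +1.6° → command heading 55.7°, groundspeed 142.1 kt
Leg 5: desired track 276.4°; wind correction -13.2° → command heading 263.2°, groundspeed 82.7 kt
Leg 6: desired track 160.4°; wind correction +16.9° → command heading 177.3°, groundspeed 91.6 kt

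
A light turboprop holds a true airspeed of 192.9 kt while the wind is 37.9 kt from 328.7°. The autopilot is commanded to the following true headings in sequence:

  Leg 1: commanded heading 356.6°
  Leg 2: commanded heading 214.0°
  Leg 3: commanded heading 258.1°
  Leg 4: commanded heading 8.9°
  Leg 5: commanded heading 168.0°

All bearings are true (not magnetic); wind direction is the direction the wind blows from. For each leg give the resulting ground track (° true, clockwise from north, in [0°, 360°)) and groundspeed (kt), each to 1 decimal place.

Leg 1: track=2.9°, groundspeed=160.4 kt
Leg 2: track=204.6°, groundspeed=211.6 kt
Leg 3: track=246.9°, groundspeed=183.8 kt
Leg 4: track=17.4°, groundspeed=165.8 kt
Leg 5: track=164.9°, groundspeed=229.0 kt

Leg 1: heading 356.6°; drift +6.3° → track 2.9°, groundspeed 160.4 kt
Leg 2: heading 214.0°; drift -9.4° → track 204.6°, groundspeed 211.6 kt
Leg 3: heading 258.1°; drift -11.2° → track 246.9°, groundspeed 183.8 kt
Leg 4: heading 8.9°; drift +8.5° → track 17.4°, groundspeed 165.8 kt
Leg 5: heading 168.0°; drift -3.1° → track 164.9°, groundspeed 229.0 kt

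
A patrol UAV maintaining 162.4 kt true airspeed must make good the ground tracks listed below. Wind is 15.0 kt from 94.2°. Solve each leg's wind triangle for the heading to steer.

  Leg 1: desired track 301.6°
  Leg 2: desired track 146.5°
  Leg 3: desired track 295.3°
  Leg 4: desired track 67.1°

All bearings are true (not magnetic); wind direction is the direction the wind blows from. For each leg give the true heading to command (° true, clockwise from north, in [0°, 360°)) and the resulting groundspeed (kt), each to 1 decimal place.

Leg 1: heading=304.0°, groundspeed=175.6 kt
Leg 2: heading=142.3°, groundspeed=152.8 kt
Leg 3: heading=297.2°, groundspeed=176.3 kt
Leg 4: heading=69.5°, groundspeed=148.9 kt

Leg 1: desired track 301.6°; wind correction +2.4° → command heading 304.0°, groundspeed 175.6 kt
Leg 2: desired track 146.5°; wind correction -4.2° → command heading 142.3°, groundspeed 152.8 kt
Leg 3: desired track 295.3°; wind correction +1.9° → command heading 297.2°, groundspeed 176.3 kt
Leg 4: desired track 67.1°; wind correction +2.4° → command heading 69.5°, groundspeed 148.9 kt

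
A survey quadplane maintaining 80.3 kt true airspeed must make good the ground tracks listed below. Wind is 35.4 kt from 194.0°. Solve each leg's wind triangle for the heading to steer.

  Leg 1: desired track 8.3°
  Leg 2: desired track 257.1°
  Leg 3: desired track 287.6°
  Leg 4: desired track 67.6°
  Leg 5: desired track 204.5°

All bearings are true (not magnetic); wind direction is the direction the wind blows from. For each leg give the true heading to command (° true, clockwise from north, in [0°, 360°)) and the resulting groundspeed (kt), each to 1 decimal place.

Leg 1: desired track 8.3°; wind correction -2.5° → command heading 5.8°, groundspeed 115.4 kt
Leg 2: desired track 257.1°; wind correction -23.2° → command heading 233.9°, groundspeed 57.8 kt
Leg 3: desired track 287.6°; wind correction -26.1° → command heading 261.5°, groundspeed 74.3 kt
Leg 4: desired track 67.6°; wind correction +20.8° → command heading 88.4°, groundspeed 96.1 kt
Leg 5: desired track 204.5°; wind correction -4.6° → command heading 199.9°, groundspeed 45.2 kt

Leg 1: heading=5.8°, groundspeed=115.4 kt
Leg 2: heading=233.9°, groundspeed=57.8 kt
Leg 3: heading=261.5°, groundspeed=74.3 kt
Leg 4: heading=88.4°, groundspeed=96.1 kt
Leg 5: heading=199.9°, groundspeed=45.2 kt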